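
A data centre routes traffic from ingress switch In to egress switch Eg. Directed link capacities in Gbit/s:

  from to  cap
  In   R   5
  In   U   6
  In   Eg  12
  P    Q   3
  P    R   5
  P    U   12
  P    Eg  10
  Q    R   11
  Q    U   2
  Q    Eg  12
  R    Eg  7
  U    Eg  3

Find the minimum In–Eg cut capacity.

Augment In→Eg: bottleneck 12, flow now 12.
Augment In→R→Eg: bottleneck 5, flow now 17.
Augment In→U→Eg: bottleneck 3, flow now 20.
No augmenting path remains; maximum flow = 20.
By max-flow min-cut, the minimum cut capacity equals the max flow.
In the residual graph, reachable from In: {In, U}.
Min-cut edges: In→R (5), In→Eg (12), U→Eg (3); capacity 5 + 12 + 3 = 20.

20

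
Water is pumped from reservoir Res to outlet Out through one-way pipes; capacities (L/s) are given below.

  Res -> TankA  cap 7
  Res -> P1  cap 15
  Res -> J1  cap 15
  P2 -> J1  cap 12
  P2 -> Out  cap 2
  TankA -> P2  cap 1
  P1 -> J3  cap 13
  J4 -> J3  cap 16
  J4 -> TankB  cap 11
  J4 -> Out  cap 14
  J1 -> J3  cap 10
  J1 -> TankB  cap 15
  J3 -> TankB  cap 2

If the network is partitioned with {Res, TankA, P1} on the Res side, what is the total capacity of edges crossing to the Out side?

Edges leaving {Res, TankA, P1}: Res→J1 (15), TankA→P2 (1), P1→J3 (13).
Cut capacity = 15 + 1 + 13 = 29.

29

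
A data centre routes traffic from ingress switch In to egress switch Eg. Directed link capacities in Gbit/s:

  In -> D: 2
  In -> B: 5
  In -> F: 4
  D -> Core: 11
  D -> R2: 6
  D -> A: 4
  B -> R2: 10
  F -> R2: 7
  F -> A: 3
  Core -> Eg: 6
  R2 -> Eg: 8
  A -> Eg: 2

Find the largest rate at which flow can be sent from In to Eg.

11

Augment In→D→Core→Eg: bottleneck 2, flow now 2.
Augment In→B→R2→Eg: bottleneck 5, flow now 7.
Augment In→F→R2→Eg: bottleneck 3, flow now 10.
Augment In→F→A→Eg: bottleneck 1, flow now 11.
No augmenting path remains; maximum flow = 11.
In the residual graph, reachable from In: {In}.
Min-cut edges: In→D (2), In→B (5), In→F (4); capacity 2 + 5 + 4 = 11.
This cut is saturated, so no flow can exceed 11.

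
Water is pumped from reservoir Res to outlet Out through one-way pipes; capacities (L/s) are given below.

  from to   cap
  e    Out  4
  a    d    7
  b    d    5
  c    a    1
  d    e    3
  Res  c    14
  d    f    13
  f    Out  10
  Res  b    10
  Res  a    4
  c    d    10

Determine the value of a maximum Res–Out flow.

13

Augment Res→a→d→e→Out: bottleneck 3, flow now 3.
Augment Res→a→d→f→Out: bottleneck 1, flow now 4.
Augment Res→b→d→f→Out: bottleneck 5, flow now 9.
Augment Res→c→d→f→Out: bottleneck 4, flow now 13.
No augmenting path remains; maximum flow = 13.
In the residual graph, reachable from Res: {Res, a, b, c, d, f}.
Min-cut edges: d→e (3), f→Out (10); capacity 3 + 10 = 13.
This cut is saturated, so no flow can exceed 13.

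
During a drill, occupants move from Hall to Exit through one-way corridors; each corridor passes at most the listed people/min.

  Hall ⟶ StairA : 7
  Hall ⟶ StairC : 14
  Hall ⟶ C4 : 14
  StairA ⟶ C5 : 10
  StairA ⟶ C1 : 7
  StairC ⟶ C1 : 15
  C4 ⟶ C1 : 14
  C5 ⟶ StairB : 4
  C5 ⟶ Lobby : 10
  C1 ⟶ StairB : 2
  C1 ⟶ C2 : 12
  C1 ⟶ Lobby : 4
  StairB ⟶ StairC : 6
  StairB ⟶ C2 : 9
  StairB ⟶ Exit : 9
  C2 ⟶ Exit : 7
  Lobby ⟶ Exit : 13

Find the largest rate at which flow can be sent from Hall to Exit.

20

Augment Hall→StairA→C5→StairB→Exit: bottleneck 4, flow now 4.
Augment Hall→StairA→C5→Lobby→Exit: bottleneck 3, flow now 7.
Augment Hall→StairC→C1→StairB→Exit: bottleneck 2, flow now 9.
Augment Hall→StairC→C1→C2→Exit: bottleneck 7, flow now 16.
Augment Hall→StairC→C1→Lobby→Exit: bottleneck 4, flow now 20.
No augmenting path remains; maximum flow = 20.
In the residual graph, reachable from Hall: {Hall, StairC, C4, C1, C2}.
Min-cut edges: Hall→StairA (7), C1→StairB (2), C1→Lobby (4), C2→Exit (7); capacity 7 + 2 + 4 + 7 = 20.
This cut is saturated, so no flow can exceed 20.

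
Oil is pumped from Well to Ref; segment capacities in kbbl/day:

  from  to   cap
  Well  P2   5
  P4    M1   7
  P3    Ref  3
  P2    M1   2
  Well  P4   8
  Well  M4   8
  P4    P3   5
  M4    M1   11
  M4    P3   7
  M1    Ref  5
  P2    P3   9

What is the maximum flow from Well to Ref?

Augment Well→P2→M1→Ref: bottleneck 2, flow now 2.
Augment Well→P2→P3→Ref: bottleneck 3, flow now 5.
Augment Well→M4→M1→Ref: bottleneck 3, flow now 8.
No augmenting path remains; maximum flow = 8.
In the residual graph, reachable from Well: {Well, P2, M4, P4, M1, P3}.
Min-cut edges: M1→Ref (5), P3→Ref (3); capacity 5 + 3 = 8.
This cut is saturated, so no flow can exceed 8.

8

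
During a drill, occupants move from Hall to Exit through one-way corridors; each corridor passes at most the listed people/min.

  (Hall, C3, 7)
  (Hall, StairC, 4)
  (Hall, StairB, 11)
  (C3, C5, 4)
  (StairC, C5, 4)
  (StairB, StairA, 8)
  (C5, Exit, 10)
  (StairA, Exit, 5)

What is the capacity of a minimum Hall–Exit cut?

Augment Hall→C3→C5→Exit: bottleneck 4, flow now 4.
Augment Hall→StairC→C5→Exit: bottleneck 4, flow now 8.
Augment Hall→StairB→StairA→Exit: bottleneck 5, flow now 13.
No augmenting path remains; maximum flow = 13.
By max-flow min-cut, the minimum cut capacity equals the max flow.
In the residual graph, reachable from Hall: {Hall, C3, StairB, StairA}.
Min-cut edges: Hall→StairC (4), C3→C5 (4), StairA→Exit (5); capacity 4 + 4 + 5 = 13.

13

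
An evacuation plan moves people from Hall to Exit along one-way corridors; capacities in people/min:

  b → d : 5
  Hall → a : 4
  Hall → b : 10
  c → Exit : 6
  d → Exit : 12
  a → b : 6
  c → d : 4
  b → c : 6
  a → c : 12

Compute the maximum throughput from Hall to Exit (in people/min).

14

Augment Hall→a→c→Exit: bottleneck 4, flow now 4.
Augment Hall→b→c→Exit: bottleneck 2, flow now 6.
Augment Hall→b→d→Exit: bottleneck 5, flow now 11.
Augment Hall→b→c→d→Exit: bottleneck 3, flow now 14.
No augmenting path remains; maximum flow = 14.
In the residual graph, reachable from Hall: {Hall}.
Min-cut edges: Hall→a (4), Hall→b (10); capacity 4 + 10 = 14.
This cut is saturated, so no flow can exceed 14.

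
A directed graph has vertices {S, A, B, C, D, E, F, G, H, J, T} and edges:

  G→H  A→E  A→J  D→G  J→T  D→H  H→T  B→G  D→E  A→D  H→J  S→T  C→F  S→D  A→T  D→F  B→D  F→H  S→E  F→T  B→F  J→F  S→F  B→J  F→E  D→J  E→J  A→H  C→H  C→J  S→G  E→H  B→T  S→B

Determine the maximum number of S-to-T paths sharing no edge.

5

Assign every edge capacity 1; by Menger, the answer equals the max flow.
Path S→T (+1); total 1.
Path S→B→T (+1); total 2.
Path S→F→T (+1); total 3.
Path S→D→H→T (+1); total 4.
Path S→E→J→T (+1); total 5.
No residual S→T path; max flow = 5.
Certifying cut of size 5: {F→T, H→T, J→T, S→B, S→T}.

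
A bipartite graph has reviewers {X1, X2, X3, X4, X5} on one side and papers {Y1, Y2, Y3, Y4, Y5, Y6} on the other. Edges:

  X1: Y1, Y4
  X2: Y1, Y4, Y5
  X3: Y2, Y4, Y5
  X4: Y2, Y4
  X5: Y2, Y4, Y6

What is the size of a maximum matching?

5

Unit-capacity flow: source→left, listed edges, right→sink; max matching = max flow.
Augmenting path X1→Y1 (+1); matched 1.
Augmenting path X2→Y4 (+1); matched 2.
Augmenting path X3→Y2 (+1); matched 3.
Augmenting path X5→Y6 (+1); matched 4.
Augmenting path X4→Y2→X3→Y5 (+1); matched 5.
No augmenting path remains; maximum matching = 5.
König certificate: {X1, X2, X3, X4, X5} is a vertex cover of size 5 (every listed pair touches it), so no matching can be larger.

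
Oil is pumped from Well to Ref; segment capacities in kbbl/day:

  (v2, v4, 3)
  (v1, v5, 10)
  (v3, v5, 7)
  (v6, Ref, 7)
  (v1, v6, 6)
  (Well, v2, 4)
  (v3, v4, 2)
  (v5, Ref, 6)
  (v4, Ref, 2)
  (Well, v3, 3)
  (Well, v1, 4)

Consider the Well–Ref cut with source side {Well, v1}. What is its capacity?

Edges leaving {Well, v1}: Well→v2 (4), Well→v3 (3), v1→v5 (10), v1→v6 (6).
Cut capacity = 4 + 3 + 10 + 6 = 23.

23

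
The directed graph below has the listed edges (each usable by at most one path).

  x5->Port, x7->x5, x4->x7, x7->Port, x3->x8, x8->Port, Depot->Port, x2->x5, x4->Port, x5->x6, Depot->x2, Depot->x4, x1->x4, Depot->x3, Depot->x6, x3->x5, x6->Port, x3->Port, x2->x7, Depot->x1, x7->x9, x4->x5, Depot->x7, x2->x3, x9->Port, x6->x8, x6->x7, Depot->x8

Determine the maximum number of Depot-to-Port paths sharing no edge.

8

Assign every edge capacity 1; by Menger, the answer equals the max flow.
Path Depot→Port (+1); total 1.
Path Depot→x3→Port (+1); total 2.
Path Depot→x4→Port (+1); total 3.
Path Depot→x6→Port (+1); total 4.
Path Depot→x7→Port (+1); total 5.
Path Depot→x8→Port (+1); total 6.
Path Depot→x2→x5→Port (+1); total 7.
Path Depot→x1→x4→x7→x9→Port (+1); total 8.
No residual Depot→Port path; max flow = 8.
Certifying cut of size 8: {Depot→Port, Depot→x1, Depot→x2, Depot→x3, Depot→x4, Depot→x6, Depot→x7, Depot→x8}.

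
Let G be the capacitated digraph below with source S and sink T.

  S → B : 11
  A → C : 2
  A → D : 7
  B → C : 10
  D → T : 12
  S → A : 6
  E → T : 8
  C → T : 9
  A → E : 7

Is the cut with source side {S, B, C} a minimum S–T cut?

Given cut capacity: 6 + 9 = 15.
Augment S→A→C→T: bottleneck 2, flow now 2.
Augment S→A→D→T: bottleneck 4, flow now 6.
Augment S→B→C→T: bottleneck 7, flow now 13.
Augment S→B→C→A→D→T: bottleneck 2, flow now 15. (uses reverse residual edge)
No augmenting path remains; maximum flow = 15.
Cut capacity 15 equals the max flow, so it is a minimum cut.

Yes — it is a minimum cut (capacity 15).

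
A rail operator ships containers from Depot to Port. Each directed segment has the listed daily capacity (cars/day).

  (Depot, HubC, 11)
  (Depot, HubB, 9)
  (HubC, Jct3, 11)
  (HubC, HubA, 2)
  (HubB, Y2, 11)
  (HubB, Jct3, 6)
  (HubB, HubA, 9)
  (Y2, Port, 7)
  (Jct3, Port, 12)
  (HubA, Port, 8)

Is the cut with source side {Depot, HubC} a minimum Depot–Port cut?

No — its capacity is 22, but the minimum cut has capacity 20.

Given cut capacity: 9 + 11 + 2 = 22.
Augment Depot→HubC→Jct3→Port: bottleneck 11, flow now 11.
Augment Depot→HubB→Y2→Port: bottleneck 7, flow now 18.
Augment Depot→HubB→Jct3→Port: bottleneck 1, flow now 19.
Augment Depot→HubB→HubA→Port: bottleneck 1, flow now 20.
No augmenting path remains; maximum flow = 20.
In the residual graph, reachable from Depot: {Depot}.
Min-cut edges: Depot→HubC (11), Depot→HubB (9); capacity 11 + 9 = 20.
Cut capacity 22 exceeds the max flow 20, so it is not minimum.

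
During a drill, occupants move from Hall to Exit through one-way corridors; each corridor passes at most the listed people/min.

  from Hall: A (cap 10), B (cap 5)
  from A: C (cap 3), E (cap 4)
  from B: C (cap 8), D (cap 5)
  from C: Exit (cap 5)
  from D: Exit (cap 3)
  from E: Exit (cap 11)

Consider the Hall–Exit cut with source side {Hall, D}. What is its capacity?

Edges leaving {Hall, D}: Hall→A (10), Hall→B (5), D→Exit (3).
Cut capacity = 10 + 5 + 3 = 18.

18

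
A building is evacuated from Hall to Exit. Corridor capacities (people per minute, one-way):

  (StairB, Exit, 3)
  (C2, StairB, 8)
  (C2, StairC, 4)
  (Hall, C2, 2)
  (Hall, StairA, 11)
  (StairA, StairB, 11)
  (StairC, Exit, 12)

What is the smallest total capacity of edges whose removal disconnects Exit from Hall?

Augment Hall→C2→StairB→Exit: bottleneck 2, flow now 2.
Augment Hall→StairA→StairB→Exit: bottleneck 1, flow now 3.
Augment Hall→StairA→StairB→C2→StairC→Exit: bottleneck 2, flow now 5. (uses reverse residual edge)
No augmenting path remains; maximum flow = 5.
By max-flow min-cut, the minimum cut capacity equals the max flow.
In the residual graph, reachable from Hall: {Hall, StairA, StairB}.
Min-cut edges: Hall→C2 (2), StairB→Exit (3); capacity 2 + 3 = 5.

5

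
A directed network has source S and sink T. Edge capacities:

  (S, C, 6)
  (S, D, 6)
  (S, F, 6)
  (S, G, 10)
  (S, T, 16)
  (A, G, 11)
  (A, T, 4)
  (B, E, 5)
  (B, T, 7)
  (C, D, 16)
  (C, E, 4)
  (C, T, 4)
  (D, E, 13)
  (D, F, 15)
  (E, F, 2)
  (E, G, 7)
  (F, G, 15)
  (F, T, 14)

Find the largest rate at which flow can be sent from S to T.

34

Augment S→T: bottleneck 16, flow now 16.
Augment S→C→T: bottleneck 4, flow now 20.
Augment S→F→T: bottleneck 6, flow now 26.
Augment S→D→F→T: bottleneck 6, flow now 32.
Augment S→C→D→F→T: bottleneck 2, flow now 34.
No augmenting path remains; maximum flow = 34.
In the residual graph, reachable from S: {S, G}.
Min-cut edges: S→C (6), S→D (6), S→F (6), S→T (16); capacity 6 + 6 + 6 + 16 = 34.
This cut is saturated, so no flow can exceed 34.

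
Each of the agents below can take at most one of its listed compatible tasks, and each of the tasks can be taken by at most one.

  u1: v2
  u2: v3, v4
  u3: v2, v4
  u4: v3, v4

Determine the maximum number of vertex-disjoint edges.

Unit-capacity flow: source→left, listed edges, right→sink; max matching = max flow.
Augmenting path u1→v2 (+1); matched 1.
Augmenting path u2→v3 (+1); matched 2.
Augmenting path u3→v4 (+1); matched 3.
No augmenting path remains; maximum matching = 3.
König certificate: {v2, v3, v4} is a vertex cover of size 3 (every listed pair touches it), so no matching can be larger.

3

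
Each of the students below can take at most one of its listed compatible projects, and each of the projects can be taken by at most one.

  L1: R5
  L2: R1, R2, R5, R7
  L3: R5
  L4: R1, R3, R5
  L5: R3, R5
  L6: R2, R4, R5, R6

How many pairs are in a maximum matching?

Unit-capacity flow: source→left, listed edges, right→sink; max matching = max flow.
Augmenting path L1→R5 (+1); matched 1.
Augmenting path L2→R1 (+1); matched 2.
Augmenting path L4→R3 (+1); matched 3.
Augmenting path L6→R2 (+1); matched 4.
Augmenting path L5→R3→L4→R1→L2→R7 (+1); matched 5.
No augmenting path remains; maximum matching = 5.
König certificate: {L2, L4, L5, L6, R5} is a vertex cover of size 5 (every listed pair touches it), so no matching can be larger.

5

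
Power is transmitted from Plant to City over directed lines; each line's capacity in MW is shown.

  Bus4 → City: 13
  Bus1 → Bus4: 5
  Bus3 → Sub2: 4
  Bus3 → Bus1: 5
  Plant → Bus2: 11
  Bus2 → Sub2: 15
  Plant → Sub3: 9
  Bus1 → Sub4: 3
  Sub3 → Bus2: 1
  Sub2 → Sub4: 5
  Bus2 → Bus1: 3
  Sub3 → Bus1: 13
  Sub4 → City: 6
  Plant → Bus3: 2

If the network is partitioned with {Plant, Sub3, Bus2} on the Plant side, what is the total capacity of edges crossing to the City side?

Edges leaving {Plant, Sub3, Bus2}: Plant→Bus3 (2), Sub3→Bus1 (13), Bus2→Bus1 (3), Bus2→Sub2 (15).
Cut capacity = 2 + 13 + 3 + 15 = 33.

33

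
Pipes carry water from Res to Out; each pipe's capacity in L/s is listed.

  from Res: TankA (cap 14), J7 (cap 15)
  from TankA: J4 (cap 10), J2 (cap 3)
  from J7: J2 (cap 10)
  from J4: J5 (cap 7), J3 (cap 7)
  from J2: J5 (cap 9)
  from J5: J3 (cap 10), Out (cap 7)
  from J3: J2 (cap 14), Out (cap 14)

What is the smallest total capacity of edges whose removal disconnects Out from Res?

19

Augment Res→TankA→J4→J5→Out: bottleneck 7, flow now 7.
Augment Res→TankA→J4→J3→Out: bottleneck 3, flow now 10.
Augment Res→TankA→J2→J5→J3→Out: bottleneck 3, flow now 13.
Augment Res→J7→J2→J5→J3→Out: bottleneck 6, flow now 19.
No augmenting path remains; maximum flow = 19.
By max-flow min-cut, the minimum cut capacity equals the max flow.
In the residual graph, reachable from Res: {Res, TankA, J7, J2}.
Min-cut edges: TankA→J4 (10), J2→J5 (9); capacity 10 + 9 = 19.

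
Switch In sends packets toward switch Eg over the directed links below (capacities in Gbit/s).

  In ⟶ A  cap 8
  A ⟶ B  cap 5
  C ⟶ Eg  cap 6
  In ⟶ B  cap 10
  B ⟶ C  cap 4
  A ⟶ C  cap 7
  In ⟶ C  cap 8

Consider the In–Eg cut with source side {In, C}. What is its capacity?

24

Edges leaving {In, C}: In→A (8), In→B (10), C→Eg (6).
Cut capacity = 8 + 10 + 6 = 24.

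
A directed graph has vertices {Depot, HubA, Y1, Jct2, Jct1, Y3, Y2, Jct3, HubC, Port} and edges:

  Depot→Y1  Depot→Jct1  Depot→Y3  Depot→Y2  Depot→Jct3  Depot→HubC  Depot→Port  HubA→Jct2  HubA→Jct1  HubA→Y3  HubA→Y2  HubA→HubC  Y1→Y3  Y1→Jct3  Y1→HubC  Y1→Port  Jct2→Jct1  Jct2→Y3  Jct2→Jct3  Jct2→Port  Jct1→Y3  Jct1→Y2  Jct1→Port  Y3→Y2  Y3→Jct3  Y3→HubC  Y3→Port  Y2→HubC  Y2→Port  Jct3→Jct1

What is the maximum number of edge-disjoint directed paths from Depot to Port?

5

Assign every edge capacity 1; by Menger, the answer equals the max flow.
Path Depot→Port (+1); total 1.
Path Depot→Y1→Port (+1); total 2.
Path Depot→Jct1→Port (+1); total 3.
Path Depot→Y3→Port (+1); total 4.
Path Depot→Y2→Port (+1); total 5.
No residual Depot→Port path; max flow = 5.
Certifying cut of size 5: {Depot→Port, Depot→Y1, Jct1→Port, Y2→Port, Y3→Port}.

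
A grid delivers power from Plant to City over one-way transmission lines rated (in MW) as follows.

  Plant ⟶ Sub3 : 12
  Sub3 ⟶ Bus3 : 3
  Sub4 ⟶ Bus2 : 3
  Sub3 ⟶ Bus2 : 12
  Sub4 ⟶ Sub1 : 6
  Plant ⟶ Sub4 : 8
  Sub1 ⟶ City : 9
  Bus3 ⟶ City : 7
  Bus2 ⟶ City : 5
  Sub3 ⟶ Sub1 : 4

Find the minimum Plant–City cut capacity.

17

Augment Plant→Sub4→Bus2→City: bottleneck 3, flow now 3.
Augment Plant→Sub4→Sub1→City: bottleneck 5, flow now 8.
Augment Plant→Sub3→Bus3→City: bottleneck 3, flow now 11.
Augment Plant→Sub3→Bus2→City: bottleneck 2, flow now 13.
Augment Plant→Sub3→Sub1→City: bottleneck 4, flow now 17.
No augmenting path remains; maximum flow = 17.
By max-flow min-cut, the minimum cut capacity equals the max flow.
In the residual graph, reachable from Plant: {Plant, Sub4, Sub3, Bus2, Sub1}.
Min-cut edges: Sub3→Bus3 (3), Bus2→City (5), Sub1→City (9); capacity 3 + 5 + 9 = 17.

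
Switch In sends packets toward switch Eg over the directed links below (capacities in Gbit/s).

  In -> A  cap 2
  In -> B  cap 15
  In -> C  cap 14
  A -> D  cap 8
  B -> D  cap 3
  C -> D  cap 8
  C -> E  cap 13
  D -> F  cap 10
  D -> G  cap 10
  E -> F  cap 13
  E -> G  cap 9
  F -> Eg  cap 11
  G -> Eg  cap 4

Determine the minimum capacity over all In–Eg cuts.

Augment In→A→D→F→Eg: bottleneck 2, flow now 2.
Augment In→B→D→F→Eg: bottleneck 3, flow now 5.
Augment In→C→D→F→Eg: bottleneck 5, flow now 10.
Augment In→C→D→G→Eg: bottleneck 3, flow now 13.
Augment In→C→E→F→Eg: bottleneck 1, flow now 14.
Augment In→C→E→G→Eg: bottleneck 1, flow now 15.
No augmenting path remains; maximum flow = 15.
By max-flow min-cut, the minimum cut capacity equals the max flow.
In the residual graph, reachable from In: {In, A, B, C, D, E, F, G}.
Min-cut edges: F→Eg (11), G→Eg (4); capacity 11 + 4 = 15.

15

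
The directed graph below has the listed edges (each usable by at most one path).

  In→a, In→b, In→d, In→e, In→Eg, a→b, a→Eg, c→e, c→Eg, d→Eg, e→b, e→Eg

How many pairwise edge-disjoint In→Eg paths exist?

Assign every edge capacity 1; by Menger, the answer equals the max flow.
Path In→Eg (+1); total 1.
Path In→a→Eg (+1); total 2.
Path In→d→Eg (+1); total 3.
Path In→e→Eg (+1); total 4.
No residual In→Eg path; max flow = 4.
Certifying cut of size 4: {In→Eg, In→a, In→d, In→e}.

4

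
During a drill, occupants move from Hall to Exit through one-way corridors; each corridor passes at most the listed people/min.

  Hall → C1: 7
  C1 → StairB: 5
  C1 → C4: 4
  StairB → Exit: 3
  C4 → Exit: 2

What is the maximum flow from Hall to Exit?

5

Augment Hall→C1→StairB→Exit: bottleneck 3, flow now 3.
Augment Hall→C1→C4→Exit: bottleneck 2, flow now 5.
No augmenting path remains; maximum flow = 5.
In the residual graph, reachable from Hall: {Hall, C1, StairB, C4}.
Min-cut edges: StairB→Exit (3), C4→Exit (2); capacity 3 + 2 = 5.
This cut is saturated, so no flow can exceed 5.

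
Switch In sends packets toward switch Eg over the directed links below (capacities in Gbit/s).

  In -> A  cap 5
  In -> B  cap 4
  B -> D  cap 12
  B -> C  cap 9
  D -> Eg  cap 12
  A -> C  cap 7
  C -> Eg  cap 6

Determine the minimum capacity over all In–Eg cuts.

Augment In→A→C→Eg: bottleneck 5, flow now 5.
Augment In→B→C→Eg: bottleneck 1, flow now 6.
Augment In→B→D→Eg: bottleneck 3, flow now 9.
No augmenting path remains; maximum flow = 9.
By max-flow min-cut, the minimum cut capacity equals the max flow.
In the residual graph, reachable from In: {In}.
Min-cut edges: In→A (5), In→B (4); capacity 5 + 4 = 9.

9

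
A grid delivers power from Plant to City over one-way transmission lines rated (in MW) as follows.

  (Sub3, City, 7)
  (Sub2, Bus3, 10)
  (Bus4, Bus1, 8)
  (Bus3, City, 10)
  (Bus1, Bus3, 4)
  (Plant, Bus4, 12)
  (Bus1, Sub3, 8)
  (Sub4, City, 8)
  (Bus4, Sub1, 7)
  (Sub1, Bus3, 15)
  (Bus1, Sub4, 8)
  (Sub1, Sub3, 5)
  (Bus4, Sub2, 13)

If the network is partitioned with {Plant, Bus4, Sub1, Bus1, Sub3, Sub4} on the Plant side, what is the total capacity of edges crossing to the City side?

Edges leaving {Plant, Bus4, Sub1, Bus1, Sub3, Sub4}: Bus4→Sub2 (13), Sub1→Bus3 (15), Bus1→Bus3 (4), Sub3→City (7), Sub4→City (8).
Cut capacity = 13 + 15 + 4 + 7 + 8 = 47.

47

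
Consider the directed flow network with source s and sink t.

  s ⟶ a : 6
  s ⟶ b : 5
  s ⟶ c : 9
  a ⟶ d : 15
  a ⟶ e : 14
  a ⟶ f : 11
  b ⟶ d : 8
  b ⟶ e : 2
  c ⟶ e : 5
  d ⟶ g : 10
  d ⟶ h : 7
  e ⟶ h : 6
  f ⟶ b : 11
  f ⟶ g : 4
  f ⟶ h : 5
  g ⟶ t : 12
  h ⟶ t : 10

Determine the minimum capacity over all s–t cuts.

16

Augment s→a→d→g→t: bottleneck 6, flow now 6.
Augment s→b→d→g→t: bottleneck 4, flow now 10.
Augment s→b→d→h→t: bottleneck 1, flow now 11.
Augment s→c→e→h→t: bottleneck 5, flow now 16.
No augmenting path remains; maximum flow = 16.
By max-flow min-cut, the minimum cut capacity equals the max flow.
In the residual graph, reachable from s: {s, c}.
Min-cut edges: s→a (6), s→b (5), c→e (5); capacity 6 + 5 + 5 = 16.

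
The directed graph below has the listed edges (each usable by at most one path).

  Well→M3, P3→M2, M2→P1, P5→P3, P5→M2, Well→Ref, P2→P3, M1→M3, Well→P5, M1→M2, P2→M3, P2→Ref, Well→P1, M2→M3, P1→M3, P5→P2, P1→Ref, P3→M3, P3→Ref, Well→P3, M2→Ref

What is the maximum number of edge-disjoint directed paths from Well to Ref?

4

Assign every edge capacity 1; by Menger, the answer equals the max flow.
Path Well→Ref (+1); total 1.
Path Well→P3→Ref (+1); total 2.
Path Well→P1→Ref (+1); total 3.
Path Well→P5→P2→Ref (+1); total 4.
No residual Well→Ref path; max flow = 4.
Certifying cut of size 4: {Well→P1, Well→P3, Well→P5, Well→Ref}.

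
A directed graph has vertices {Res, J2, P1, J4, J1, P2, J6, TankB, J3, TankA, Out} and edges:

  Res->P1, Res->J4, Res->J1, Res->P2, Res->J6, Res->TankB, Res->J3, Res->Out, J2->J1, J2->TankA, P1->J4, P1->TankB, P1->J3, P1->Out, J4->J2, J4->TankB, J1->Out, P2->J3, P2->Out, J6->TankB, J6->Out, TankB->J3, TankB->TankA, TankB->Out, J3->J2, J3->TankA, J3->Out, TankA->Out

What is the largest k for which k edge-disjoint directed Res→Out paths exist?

Assign every edge capacity 1; by Menger, the answer equals the max flow.
Path Res→Out (+1); total 1.
Path Res→P1→Out (+1); total 2.
Path Res→J1→Out (+1); total 3.
Path Res→P2→Out (+1); total 4.
Path Res→J6→Out (+1); total 5.
Path Res→TankB→Out (+1); total 6.
Path Res→J3→Out (+1); total 7.
Path Res→J4→J2→TankA→Out (+1); total 8.
No residual Res→Out path; max flow = 8.
Certifying cut of size 8: {Res→J1, Res→J3, Res→J4, Res→J6, Res→Out, Res→P1, Res→P2, Res→TankB}.

8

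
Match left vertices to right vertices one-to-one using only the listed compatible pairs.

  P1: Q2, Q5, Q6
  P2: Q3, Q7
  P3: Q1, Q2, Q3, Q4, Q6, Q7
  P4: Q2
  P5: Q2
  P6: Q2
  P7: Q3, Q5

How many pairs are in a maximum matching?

Unit-capacity flow: source→left, listed edges, right→sink; max matching = max flow.
Augmenting path P1→Q2 (+1); matched 1.
Augmenting path P2→Q3 (+1); matched 2.
Augmenting path P3→Q1 (+1); matched 3.
Augmenting path P7→Q5 (+1); matched 4.
Augmenting path P4→Q2→P1→Q6 (+1); matched 5.
No augmenting path remains; maximum matching = 5.
König certificate: {P1, P2, P3, P7, Q2} is a vertex cover of size 5 (every listed pair touches it), so no matching can be larger.

5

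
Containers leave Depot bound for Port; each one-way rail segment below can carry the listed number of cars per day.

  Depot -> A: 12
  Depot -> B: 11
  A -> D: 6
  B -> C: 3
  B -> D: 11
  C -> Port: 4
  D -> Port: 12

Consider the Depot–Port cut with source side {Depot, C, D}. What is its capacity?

Edges leaving {Depot, C, D}: Depot→A (12), Depot→B (11), C→Port (4), D→Port (12).
Cut capacity = 12 + 11 + 4 + 12 = 39.

39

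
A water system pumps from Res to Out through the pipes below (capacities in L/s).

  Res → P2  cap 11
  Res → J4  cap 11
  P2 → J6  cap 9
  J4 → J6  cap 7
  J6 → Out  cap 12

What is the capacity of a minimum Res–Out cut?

12

Augment Res→P2→J6→Out: bottleneck 9, flow now 9.
Augment Res→J4→J6→Out: bottleneck 3, flow now 12.
No augmenting path remains; maximum flow = 12.
By max-flow min-cut, the minimum cut capacity equals the max flow.
In the residual graph, reachable from Res: {Res, P2, J4, J6}.
Min-cut edges: J6→Out (12); capacity 12 = 12.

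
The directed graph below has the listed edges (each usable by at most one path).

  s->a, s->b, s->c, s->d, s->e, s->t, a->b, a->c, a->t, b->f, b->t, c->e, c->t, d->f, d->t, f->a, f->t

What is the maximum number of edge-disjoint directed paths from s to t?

Assign every edge capacity 1; by Menger, the answer equals the max flow.
Path s→t (+1); total 1.
Path s→a→t (+1); total 2.
Path s→b→t (+1); total 3.
Path s→c→t (+1); total 4.
Path s→d→t (+1); total 5.
No residual s→t path; max flow = 5.
Certifying cut of size 5: {s→a, s→b, s→c, s→d, s→t}.

5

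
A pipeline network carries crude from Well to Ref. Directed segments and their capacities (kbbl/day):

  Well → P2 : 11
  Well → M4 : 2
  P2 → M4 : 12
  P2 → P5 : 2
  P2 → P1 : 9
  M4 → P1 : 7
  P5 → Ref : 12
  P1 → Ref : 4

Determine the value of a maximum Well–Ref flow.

6

Augment Well→P2→P5→Ref: bottleneck 2, flow now 2.
Augment Well→P2→P1→Ref: bottleneck 4, flow now 6.
No augmenting path remains; maximum flow = 6.
In the residual graph, reachable from Well: {Well, P2, M4, P1}.
Min-cut edges: P2→P5 (2), P1→Ref (4); capacity 2 + 4 = 6.
This cut is saturated, so no flow can exceed 6.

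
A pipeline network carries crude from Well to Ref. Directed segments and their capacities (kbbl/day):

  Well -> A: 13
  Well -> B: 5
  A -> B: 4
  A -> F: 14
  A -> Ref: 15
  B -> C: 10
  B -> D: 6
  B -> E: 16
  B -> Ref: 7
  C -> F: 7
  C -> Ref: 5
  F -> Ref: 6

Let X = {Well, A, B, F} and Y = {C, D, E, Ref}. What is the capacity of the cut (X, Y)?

Edges leaving {Well, A, B, F}: A→Ref (15), B→C (10), B→D (6), B→E (16), B→Ref (7), F→Ref (6).
Cut capacity = 15 + 10 + 6 + 16 + 7 + 6 = 60.

60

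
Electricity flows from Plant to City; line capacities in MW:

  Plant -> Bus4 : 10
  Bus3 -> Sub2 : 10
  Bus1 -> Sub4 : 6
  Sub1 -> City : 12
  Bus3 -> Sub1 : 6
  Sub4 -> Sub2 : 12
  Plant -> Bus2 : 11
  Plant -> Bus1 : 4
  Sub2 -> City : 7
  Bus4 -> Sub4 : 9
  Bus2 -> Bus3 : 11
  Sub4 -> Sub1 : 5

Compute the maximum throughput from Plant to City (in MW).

Augment Plant→Bus1→Sub4→Sub2→City: bottleneck 4, flow now 4.
Augment Plant→Bus2→Bus3→Sub2→City: bottleneck 3, flow now 7.
Augment Plant→Bus2→Bus3→Sub1→City: bottleneck 6, flow now 13.
Augment Plant→Bus4→Sub4→Sub1→City: bottleneck 5, flow now 18.
No augmenting path remains; maximum flow = 18.
In the residual graph, reachable from Plant: {Plant, Bus1, Bus2, Bus4, Bus3, Sub4, Sub2}.
Min-cut edges: Bus3→Sub1 (6), Sub4→Sub1 (5), Sub2→City (7); capacity 6 + 5 + 7 = 18.
This cut is saturated, so no flow can exceed 18.

18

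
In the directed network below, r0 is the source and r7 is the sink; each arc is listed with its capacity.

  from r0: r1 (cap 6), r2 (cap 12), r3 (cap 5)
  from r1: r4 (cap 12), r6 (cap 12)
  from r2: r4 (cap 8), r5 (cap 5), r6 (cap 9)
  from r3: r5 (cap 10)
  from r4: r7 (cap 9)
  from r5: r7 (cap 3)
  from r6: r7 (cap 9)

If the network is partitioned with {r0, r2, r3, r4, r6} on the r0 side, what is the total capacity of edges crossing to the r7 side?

Edges leaving {r0, r2, r3, r4, r6}: r0→r1 (6), r2→r5 (5), r3→r5 (10), r4→r7 (9), r6→r7 (9).
Cut capacity = 6 + 5 + 10 + 9 + 9 = 39.

39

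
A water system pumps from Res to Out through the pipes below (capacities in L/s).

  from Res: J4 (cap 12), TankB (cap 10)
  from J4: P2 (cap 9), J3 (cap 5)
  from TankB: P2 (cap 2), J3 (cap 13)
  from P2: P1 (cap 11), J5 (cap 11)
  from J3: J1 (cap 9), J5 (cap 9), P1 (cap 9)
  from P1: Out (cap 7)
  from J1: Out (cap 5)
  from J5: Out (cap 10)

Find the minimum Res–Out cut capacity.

Augment Res→J4→P2→P1→Out: bottleneck 7, flow now 7.
Augment Res→J4→P2→J5→Out: bottleneck 2, flow now 9.
Augment Res→J4→J3→J1→Out: bottleneck 3, flow now 12.
Augment Res→TankB→P2→J5→Out: bottleneck 2, flow now 14.
Augment Res→TankB→J3→J1→Out: bottleneck 2, flow now 16.
Augment Res→TankB→J3→J5→Out: bottleneck 6, flow now 22.
No augmenting path remains; maximum flow = 22.
By max-flow min-cut, the minimum cut capacity equals the max flow.
In the residual graph, reachable from Res: {Res}.
Min-cut edges: Res→J4 (12), Res→TankB (10); capacity 12 + 10 = 22.

22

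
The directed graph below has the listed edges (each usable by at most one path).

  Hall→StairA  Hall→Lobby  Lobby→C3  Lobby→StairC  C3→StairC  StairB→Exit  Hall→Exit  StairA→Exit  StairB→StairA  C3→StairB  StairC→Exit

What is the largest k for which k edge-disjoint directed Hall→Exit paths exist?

Assign every edge capacity 1; by Menger, the answer equals the max flow.
Path Hall→Exit (+1); total 1.
Path Hall→StairA→Exit (+1); total 2.
Path Hall→Lobby→StairC→Exit (+1); total 3.
No residual Hall→Exit path; max flow = 3.
Certifying cut of size 3: {Hall→Exit, Hall→Lobby, Hall→StairA}.

3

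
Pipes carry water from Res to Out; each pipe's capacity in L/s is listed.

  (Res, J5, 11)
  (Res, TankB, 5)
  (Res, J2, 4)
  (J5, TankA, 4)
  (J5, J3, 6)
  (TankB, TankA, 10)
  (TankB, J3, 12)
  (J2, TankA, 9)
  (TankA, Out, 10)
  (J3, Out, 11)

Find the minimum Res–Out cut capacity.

Augment Res→J5→TankA→Out: bottleneck 4, flow now 4.
Augment Res→J5→J3→Out: bottleneck 6, flow now 10.
Augment Res→TankB→TankA→Out: bottleneck 5, flow now 15.
Augment Res→J2→TankA→Out: bottleneck 1, flow now 16.
Augment Res→J2→TankA→TankB→J3→Out: bottleneck 3, flow now 19. (uses reverse residual edge)
No augmenting path remains; maximum flow = 19.
By max-flow min-cut, the minimum cut capacity equals the max flow.
In the residual graph, reachable from Res: {Res, J5}.
Min-cut edges: Res→TankB (5), Res→J2 (4), J5→TankA (4), J5→J3 (6); capacity 5 + 4 + 4 + 6 = 19.

19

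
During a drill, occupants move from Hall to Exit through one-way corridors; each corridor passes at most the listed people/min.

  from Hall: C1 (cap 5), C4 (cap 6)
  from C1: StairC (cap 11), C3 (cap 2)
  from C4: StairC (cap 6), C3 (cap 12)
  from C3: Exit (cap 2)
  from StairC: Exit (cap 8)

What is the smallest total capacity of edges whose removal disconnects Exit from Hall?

10

Augment Hall→C1→C3→Exit: bottleneck 2, flow now 2.
Augment Hall→C1→StairC→Exit: bottleneck 3, flow now 5.
Augment Hall→C4→StairC→Exit: bottleneck 5, flow now 10.
No augmenting path remains; maximum flow = 10.
By max-flow min-cut, the minimum cut capacity equals the max flow.
In the residual graph, reachable from Hall: {Hall, C1, C4, C3, StairC}.
Min-cut edges: C3→Exit (2), StairC→Exit (8); capacity 2 + 8 = 10.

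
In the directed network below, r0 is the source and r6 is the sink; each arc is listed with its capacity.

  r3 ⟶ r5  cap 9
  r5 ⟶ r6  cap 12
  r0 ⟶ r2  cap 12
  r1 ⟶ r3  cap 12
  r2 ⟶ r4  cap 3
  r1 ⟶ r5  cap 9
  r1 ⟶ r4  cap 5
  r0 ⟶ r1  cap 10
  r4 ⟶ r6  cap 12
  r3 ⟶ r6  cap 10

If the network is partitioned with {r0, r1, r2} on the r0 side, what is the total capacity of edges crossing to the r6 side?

29

Edges leaving {r0, r1, r2}: r1→r3 (12), r1→r4 (5), r1→r5 (9), r2→r4 (3).
Cut capacity = 12 + 5 + 9 + 3 = 29.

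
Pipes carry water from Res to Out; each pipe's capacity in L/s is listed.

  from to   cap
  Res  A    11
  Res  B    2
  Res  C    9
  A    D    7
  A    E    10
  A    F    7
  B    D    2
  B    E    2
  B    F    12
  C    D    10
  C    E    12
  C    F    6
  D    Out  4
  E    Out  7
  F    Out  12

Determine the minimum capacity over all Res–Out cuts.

Augment Res→A→D→Out: bottleneck 4, flow now 4.
Augment Res→A→E→Out: bottleneck 7, flow now 11.
Augment Res→B→F→Out: bottleneck 2, flow now 13.
Augment Res→C→F→Out: bottleneck 6, flow now 19.
Augment Res→C→D→A→F→Out: bottleneck 3, flow now 22. (uses reverse residual edge)
No augmenting path remains; maximum flow = 22.
By max-flow min-cut, the minimum cut capacity equals the max flow.
In the residual graph, reachable from Res: {Res}.
Min-cut edges: Res→A (11), Res→B (2), Res→C (9); capacity 11 + 2 + 9 = 22.

22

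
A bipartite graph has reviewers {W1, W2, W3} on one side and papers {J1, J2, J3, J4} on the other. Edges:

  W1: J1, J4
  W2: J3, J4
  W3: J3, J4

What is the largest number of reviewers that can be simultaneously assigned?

Unit-capacity flow: source→left, listed edges, right→sink; max matching = max flow.
Augmenting path W1→J1 (+1); matched 1.
Augmenting path W2→J3 (+1); matched 2.
Augmenting path W3→J4 (+1); matched 3.
No augmenting path remains; maximum matching = 3.
König certificate: {W1, W2, W3} is a vertex cover of size 3 (every listed pair touches it), so no matching can be larger.

3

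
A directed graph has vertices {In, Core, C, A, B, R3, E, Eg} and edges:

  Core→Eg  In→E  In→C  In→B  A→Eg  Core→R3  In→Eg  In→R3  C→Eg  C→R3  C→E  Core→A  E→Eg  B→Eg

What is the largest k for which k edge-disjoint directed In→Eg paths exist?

Assign every edge capacity 1; by Menger, the answer equals the max flow.
Path In→Eg (+1); total 1.
Path In→C→Eg (+1); total 2.
Path In→B→Eg (+1); total 3.
Path In→E→Eg (+1); total 4.
No residual In→Eg path; max flow = 4.
Certifying cut of size 4: {In→B, In→C, In→E, In→Eg}.

4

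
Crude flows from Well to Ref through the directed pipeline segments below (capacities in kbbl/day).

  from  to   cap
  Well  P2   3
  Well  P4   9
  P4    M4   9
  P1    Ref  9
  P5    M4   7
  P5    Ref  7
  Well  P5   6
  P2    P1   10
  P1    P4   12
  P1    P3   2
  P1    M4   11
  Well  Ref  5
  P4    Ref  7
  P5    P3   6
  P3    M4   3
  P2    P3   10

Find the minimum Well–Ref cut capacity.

21

Augment Well→Ref: bottleneck 5, flow now 5.
Augment Well→P5→Ref: bottleneck 6, flow now 11.
Augment Well→P4→Ref: bottleneck 7, flow now 18.
Augment Well→P2→P1→Ref: bottleneck 3, flow now 21.
No augmenting path remains; maximum flow = 21.
By max-flow min-cut, the minimum cut capacity equals the max flow.
In the residual graph, reachable from Well: {Well, P4, M4}.
Min-cut edges: Well→P2 (3), Well→P5 (6), Well→Ref (5), P4→Ref (7); capacity 3 + 6 + 5 + 7 = 21.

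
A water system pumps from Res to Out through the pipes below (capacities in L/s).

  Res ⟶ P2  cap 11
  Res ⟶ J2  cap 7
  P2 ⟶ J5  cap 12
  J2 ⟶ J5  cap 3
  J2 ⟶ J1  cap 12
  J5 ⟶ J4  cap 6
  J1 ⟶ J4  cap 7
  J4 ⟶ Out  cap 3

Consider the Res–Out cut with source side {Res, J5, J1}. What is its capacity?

Edges leaving {Res, J5, J1}: Res→P2 (11), Res→J2 (7), J5→J4 (6), J1→J4 (7).
Cut capacity = 11 + 7 + 6 + 7 = 31.

31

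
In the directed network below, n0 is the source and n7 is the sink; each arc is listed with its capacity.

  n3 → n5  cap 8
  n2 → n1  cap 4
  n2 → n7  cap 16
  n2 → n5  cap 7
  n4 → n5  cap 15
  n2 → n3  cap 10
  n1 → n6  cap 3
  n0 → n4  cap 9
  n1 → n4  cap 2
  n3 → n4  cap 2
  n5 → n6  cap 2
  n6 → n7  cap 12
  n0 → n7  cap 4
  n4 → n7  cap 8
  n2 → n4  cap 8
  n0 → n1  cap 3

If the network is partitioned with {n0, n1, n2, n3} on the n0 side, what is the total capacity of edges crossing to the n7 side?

Edges leaving {n0, n1, n2, n3}: n0→n4 (9), n0→n7 (4), n1→n4 (2), n1→n6 (3), n2→n4 (8), n2→n5 (7), n2→n7 (16), n3→n4 (2), n3→n5 (8).
Cut capacity = 9 + 4 + 2 + 3 + 8 + 7 + 16 + 2 + 8 = 59.

59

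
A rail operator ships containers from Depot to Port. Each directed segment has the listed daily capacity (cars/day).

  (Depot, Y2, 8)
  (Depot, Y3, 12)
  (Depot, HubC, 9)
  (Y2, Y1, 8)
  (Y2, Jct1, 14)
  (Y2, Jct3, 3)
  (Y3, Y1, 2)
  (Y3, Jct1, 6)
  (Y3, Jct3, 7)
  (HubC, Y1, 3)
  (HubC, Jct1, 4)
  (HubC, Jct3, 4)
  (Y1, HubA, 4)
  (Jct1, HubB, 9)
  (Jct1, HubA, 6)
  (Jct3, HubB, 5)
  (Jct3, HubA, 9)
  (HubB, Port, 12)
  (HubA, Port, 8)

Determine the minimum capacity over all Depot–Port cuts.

Augment Depot→Y2→Y1→HubA→Port: bottleneck 4, flow now 4.
Augment Depot→Y2→Jct1→HubB→Port: bottleneck 4, flow now 8.
Augment Depot→Y3→Jct1→HubB→Port: bottleneck 5, flow now 13.
Augment Depot→Y3→Jct1→HubA→Port: bottleneck 1, flow now 14.
Augment Depot→Y3→Jct3→HubB→Port: bottleneck 3, flow now 17.
Augment Depot→Y3→Jct3→HubA→Port: bottleneck 3, flow now 20.
No augmenting path remains; maximum flow = 20.
By max-flow min-cut, the minimum cut capacity equals the max flow.
In the residual graph, reachable from Depot: {Depot, Y2, Y3, HubC, Y1, Jct1, Jct3, HubB, HubA}.
Min-cut edges: HubB→Port (12), HubA→Port (8); capacity 12 + 8 = 20.

20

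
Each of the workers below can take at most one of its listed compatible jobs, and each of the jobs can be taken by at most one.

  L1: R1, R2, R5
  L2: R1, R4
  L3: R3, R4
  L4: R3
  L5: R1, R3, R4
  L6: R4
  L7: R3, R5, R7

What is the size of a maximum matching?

Unit-capacity flow: source→left, listed edges, right→sink; max matching = max flow.
Augmenting path L1→R1 (+1); matched 1.
Augmenting path L2→R4 (+1); matched 2.
Augmenting path L3→R3 (+1); matched 3.
Augmenting path L7→R5 (+1); matched 4.
Augmenting path L5→R1→L1→R2 (+1); matched 5.
No augmenting path remains; maximum matching = 5.
König certificate: {L1, L7, R1, R3, R4} is a vertex cover of size 5 (every listed pair touches it), so no matching can be larger.

5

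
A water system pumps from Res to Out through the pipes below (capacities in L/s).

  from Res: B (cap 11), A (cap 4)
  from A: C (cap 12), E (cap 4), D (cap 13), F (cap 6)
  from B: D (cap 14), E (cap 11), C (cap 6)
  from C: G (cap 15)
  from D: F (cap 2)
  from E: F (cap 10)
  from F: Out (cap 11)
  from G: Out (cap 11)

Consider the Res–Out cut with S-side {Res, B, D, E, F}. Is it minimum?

Given cut capacity: 4 + 6 + 11 = 21.
Augment Res→A→F→Out: bottleneck 4, flow now 4.
Augment Res→B→C→G→Out: bottleneck 6, flow now 10.
Augment Res→B→D→F→Out: bottleneck 2, flow now 12.
Augment Res→B→E→F→Out: bottleneck 3, flow now 15.
No augmenting path remains; maximum flow = 15.
In the residual graph, reachable from Res: {Res}.
Min-cut edges: Res→A (4), Res→B (11); capacity 4 + 11 = 15.
Cut capacity 21 exceeds the max flow 15, so it is not minimum.

No — its capacity is 21, but the minimum cut has capacity 15.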